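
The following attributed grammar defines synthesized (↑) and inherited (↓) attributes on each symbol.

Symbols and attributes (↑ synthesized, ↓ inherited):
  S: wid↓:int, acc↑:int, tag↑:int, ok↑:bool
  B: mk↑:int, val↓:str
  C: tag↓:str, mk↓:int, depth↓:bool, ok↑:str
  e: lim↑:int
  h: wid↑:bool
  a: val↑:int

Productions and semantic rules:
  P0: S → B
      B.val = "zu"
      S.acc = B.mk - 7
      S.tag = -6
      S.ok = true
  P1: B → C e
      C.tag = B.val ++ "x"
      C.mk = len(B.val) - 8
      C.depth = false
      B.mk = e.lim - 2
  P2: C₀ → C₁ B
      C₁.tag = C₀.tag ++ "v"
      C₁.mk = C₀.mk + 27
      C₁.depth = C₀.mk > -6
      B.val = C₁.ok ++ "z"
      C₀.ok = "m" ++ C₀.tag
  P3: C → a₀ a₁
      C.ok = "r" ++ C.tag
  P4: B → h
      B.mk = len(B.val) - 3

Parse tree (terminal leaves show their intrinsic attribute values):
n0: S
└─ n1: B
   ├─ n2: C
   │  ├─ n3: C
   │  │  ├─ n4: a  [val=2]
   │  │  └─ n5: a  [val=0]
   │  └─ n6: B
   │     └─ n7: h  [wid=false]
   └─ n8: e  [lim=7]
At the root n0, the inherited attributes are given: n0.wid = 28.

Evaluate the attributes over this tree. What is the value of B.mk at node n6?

1. n0.wid = 28  [given at root]
2. n1.val = "zu"  ["zu"]
3. n2.tag = "zux"  [B.val ++ "x"]
4. n2.mk = -6  [len(B.val) - 8]
5. n2.depth = false  [false]
6. n3.tag = "zuxv"  [C₀.tag ++ "v"]
7. n3.mk = 21  [C₀.mk + 27]
8. n3.depth = false  [C₀.mk > -6]
9. n4.val = 2  [terminal]
10. n5.val = 0  [terminal]
11. n3.ok = "rzuxv"  ["r" ++ C.tag]
12. n6.val = "rzuxvz"  [C₁.ok ++ "z"]
13. n7.wid = false  [terminal]
14. n6.mk = 3  [len(B.val) - 3]
15. n2.ok = "mzux"  ["m" ++ C₀.tag]
16. n8.lim = 7  [terminal]
17. n1.mk = 5  [e.lim - 2]
18. n0.acc = -2  [B.mk - 7]
19. n0.tag = -6  [-6]
20. n0.ok = true  [true]

3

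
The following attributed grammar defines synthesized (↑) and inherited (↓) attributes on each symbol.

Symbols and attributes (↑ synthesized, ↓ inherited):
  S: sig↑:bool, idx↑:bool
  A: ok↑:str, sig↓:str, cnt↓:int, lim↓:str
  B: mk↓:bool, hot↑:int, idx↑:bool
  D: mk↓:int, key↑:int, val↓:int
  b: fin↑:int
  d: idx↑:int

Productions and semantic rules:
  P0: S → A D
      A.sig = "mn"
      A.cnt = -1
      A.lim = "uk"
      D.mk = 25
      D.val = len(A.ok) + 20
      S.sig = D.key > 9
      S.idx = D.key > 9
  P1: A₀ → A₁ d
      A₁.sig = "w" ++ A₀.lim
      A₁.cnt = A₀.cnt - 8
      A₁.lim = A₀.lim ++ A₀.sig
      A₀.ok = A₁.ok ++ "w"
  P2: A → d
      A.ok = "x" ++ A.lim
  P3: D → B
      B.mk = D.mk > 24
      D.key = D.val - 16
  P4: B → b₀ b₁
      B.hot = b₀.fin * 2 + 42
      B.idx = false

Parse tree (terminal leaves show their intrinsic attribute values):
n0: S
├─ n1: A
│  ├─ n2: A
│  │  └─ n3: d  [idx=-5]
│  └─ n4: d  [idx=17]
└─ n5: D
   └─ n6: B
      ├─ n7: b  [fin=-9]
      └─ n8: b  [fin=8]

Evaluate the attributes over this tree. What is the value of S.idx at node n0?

1. n1.sig = "mn"  ["mn"]
2. n1.cnt = -1  [-1]
3. n1.lim = "uk"  ["uk"]
4. n2.sig = "wuk"  ["w" ++ A₀.lim]
5. n2.cnt = -9  [A₀.cnt - 8]
6. n2.lim = "ukmn"  [A₀.lim ++ A₀.sig]
7. n3.idx = -5  [terminal]
8. n2.ok = "xukmn"  ["x" ++ A.lim]
9. n4.idx = 17  [terminal]
10. n1.ok = "xukmnw"  [A₁.ok ++ "w"]
11. n5.mk = 25  [25]
12. n5.val = 26  [len(A.ok) + 20]
13. n6.mk = true  [D.mk > 24]
14. n7.fin = -9  [terminal]
15. n8.fin = 8  [terminal]
16. n6.hot = 24  [b₀.fin * 2 + 42]
17. n6.idx = false  [false]
18. n5.key = 10  [D.val - 16]
19. n0.sig = true  [D.key > 9]
20. n0.idx = true  [D.key > 9]

true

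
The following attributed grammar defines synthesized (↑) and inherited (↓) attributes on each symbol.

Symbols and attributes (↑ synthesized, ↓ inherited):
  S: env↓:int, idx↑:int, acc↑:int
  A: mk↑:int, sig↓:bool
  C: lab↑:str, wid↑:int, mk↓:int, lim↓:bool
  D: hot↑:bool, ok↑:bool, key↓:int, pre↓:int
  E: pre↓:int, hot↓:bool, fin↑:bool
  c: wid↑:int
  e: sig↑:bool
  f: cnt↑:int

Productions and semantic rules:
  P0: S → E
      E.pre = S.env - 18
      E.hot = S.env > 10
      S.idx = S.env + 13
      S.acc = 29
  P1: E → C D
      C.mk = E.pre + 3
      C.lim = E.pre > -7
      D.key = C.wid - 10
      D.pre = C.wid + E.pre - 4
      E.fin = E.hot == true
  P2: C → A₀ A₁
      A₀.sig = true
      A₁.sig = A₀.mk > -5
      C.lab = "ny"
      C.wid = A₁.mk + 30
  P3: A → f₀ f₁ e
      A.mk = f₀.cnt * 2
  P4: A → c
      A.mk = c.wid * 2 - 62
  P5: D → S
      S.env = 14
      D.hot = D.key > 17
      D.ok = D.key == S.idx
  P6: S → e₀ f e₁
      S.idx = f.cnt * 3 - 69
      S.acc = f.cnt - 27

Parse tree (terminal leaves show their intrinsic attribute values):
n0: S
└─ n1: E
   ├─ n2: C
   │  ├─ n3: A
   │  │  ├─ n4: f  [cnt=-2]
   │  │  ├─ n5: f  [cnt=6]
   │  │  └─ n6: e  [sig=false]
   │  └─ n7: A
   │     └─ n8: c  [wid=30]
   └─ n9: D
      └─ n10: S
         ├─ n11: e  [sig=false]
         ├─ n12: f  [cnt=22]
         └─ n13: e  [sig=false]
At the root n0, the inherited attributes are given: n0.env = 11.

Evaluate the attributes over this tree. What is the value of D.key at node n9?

18

1. n0.env = 11  [given at root]
2. n1.pre = -7  [S.env - 18]
3. n1.hot = true  [S.env > 10]
4. n2.mk = -4  [E.pre + 3]
5. n2.lim = false  [E.pre > -7]
6. n3.sig = true  [true]
7. n4.cnt = -2  [terminal]
8. n5.cnt = 6  [terminal]
9. n6.sig = false  [terminal]
10. n3.mk = -4  [f₀.cnt * 2]
11. n7.sig = true  [A₀.mk > -5]
12. n8.wid = 30  [terminal]
13. n7.mk = -2  [c.wid * 2 - 62]
14. n2.lab = "ny"  ["ny"]
15. n2.wid = 28  [A₁.mk + 30]
16. n9.key = 18  [C.wid - 10]
17. n9.pre = 17  [C.wid + E.pre - 4]
18. n10.env = 14  [14]
19. n11.sig = false  [terminal]
20. n12.cnt = 22  [terminal]
21. n13.sig = false  [terminal]
22. n10.idx = -3  [f.cnt * 3 - 69]
23. n10.acc = -5  [f.cnt - 27]
24. n9.hot = true  [D.key > 17]
25. n9.ok = false  [D.key == S.idx]
26. n1.fin = true  [E.hot == true]
27. n0.idx = 24  [S.env + 13]
28. n0.acc = 29  [29]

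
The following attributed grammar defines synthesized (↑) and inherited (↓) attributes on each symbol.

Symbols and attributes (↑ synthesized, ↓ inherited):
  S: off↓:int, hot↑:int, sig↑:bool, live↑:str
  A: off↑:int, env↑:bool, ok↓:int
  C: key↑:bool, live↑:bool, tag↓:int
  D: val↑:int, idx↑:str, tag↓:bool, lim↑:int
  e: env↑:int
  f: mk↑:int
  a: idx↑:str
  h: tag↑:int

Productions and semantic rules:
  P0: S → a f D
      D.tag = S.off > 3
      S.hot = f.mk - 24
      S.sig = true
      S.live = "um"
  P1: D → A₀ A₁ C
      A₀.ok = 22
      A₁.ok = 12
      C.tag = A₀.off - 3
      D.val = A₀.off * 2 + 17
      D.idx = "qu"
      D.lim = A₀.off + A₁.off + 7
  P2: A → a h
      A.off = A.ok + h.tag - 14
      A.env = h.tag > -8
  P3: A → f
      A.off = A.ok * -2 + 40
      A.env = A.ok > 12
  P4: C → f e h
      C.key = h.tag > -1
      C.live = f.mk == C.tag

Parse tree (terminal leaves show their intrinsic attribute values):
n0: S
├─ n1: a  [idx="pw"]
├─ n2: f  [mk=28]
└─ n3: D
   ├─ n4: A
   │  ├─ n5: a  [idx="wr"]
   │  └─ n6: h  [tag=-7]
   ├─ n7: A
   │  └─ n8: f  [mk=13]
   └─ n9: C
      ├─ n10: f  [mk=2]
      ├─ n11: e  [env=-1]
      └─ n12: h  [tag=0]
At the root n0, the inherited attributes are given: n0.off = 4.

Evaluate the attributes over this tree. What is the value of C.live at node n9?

1. n0.off = 4  [given at root]
2. n1.idx = "pw"  [terminal]
3. n2.mk = 28  [terminal]
4. n3.tag = true  [S.off > 3]
5. n4.ok = 22  [22]
6. n5.idx = "wr"  [terminal]
7. n6.tag = -7  [terminal]
8. n4.off = 1  [A.ok + h.tag - 14]
9. n4.env = true  [h.tag > -8]
10. n7.ok = 12  [12]
11. n8.mk = 13  [terminal]
12. n7.off = 16  [A.ok * -2 + 40]
13. n7.env = false  [A.ok > 12]
14. n9.tag = -2  [A₀.off - 3]
15. n10.mk = 2  [terminal]
16. n11.env = -1  [terminal]
17. n12.tag = 0  [terminal]
18. n9.key = true  [h.tag > -1]
19. n9.live = false  [f.mk == C.tag]
20. n3.val = 19  [A₀.off * 2 + 17]
21. n3.idx = "qu"  ["qu"]
22. n3.lim = 24  [A₀.off + A₁.off + 7]
23. n0.hot = 4  [f.mk - 24]
24. n0.sig = true  [true]
25. n0.live = "um"  ["um"]

false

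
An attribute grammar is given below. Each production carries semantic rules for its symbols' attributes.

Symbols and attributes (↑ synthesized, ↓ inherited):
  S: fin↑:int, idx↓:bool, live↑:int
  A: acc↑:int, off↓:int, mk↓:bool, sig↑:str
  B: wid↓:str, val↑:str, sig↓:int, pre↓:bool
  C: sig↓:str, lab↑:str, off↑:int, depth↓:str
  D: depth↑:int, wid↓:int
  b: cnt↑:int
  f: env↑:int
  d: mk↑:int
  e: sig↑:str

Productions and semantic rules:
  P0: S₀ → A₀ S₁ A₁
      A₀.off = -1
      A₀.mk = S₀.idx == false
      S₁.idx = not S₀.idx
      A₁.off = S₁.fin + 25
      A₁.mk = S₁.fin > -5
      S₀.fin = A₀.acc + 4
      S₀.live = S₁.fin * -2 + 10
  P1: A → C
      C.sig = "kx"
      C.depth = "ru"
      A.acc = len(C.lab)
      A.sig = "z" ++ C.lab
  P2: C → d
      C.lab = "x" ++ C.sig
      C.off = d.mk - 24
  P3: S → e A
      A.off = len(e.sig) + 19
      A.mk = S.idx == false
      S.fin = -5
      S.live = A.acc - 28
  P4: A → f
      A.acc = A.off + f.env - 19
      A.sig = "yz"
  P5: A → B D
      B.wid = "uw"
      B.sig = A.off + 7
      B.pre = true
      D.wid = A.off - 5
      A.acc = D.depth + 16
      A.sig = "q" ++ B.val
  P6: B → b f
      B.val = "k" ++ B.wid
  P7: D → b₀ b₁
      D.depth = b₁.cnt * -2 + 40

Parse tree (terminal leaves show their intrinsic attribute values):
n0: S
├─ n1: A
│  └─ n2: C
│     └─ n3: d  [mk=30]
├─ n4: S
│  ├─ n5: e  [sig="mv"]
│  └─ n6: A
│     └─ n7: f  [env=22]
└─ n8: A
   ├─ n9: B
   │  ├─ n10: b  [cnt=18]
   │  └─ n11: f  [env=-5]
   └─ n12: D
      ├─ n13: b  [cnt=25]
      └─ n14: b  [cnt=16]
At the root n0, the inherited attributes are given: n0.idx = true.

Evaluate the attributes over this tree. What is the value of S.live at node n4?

-4

1. n0.idx = true  [given at root]
2. n1.off = -1  [-1]
3. n1.mk = false  [S₀.idx == false]
4. n2.sig = "kx"  ["kx"]
5. n2.depth = "ru"  ["ru"]
6. n3.mk = 30  [terminal]
7. n2.lab = "xkx"  ["x" ++ C.sig]
8. n2.off = 6  [d.mk - 24]
9. n1.acc = 3  [len(C.lab)]
10. n1.sig = "zxkx"  ["z" ++ C.lab]
11. n4.idx = false  [not S₀.idx]
12. n5.sig = "mv"  [terminal]
13. n6.off = 21  [len(e.sig) + 19]
14. n6.mk = true  [S.idx == false]
15. n7.env = 22  [terminal]
16. n6.acc = 24  [A.off + f.env - 19]
17. n6.sig = "yz"  ["yz"]
18. n4.fin = -5  [-5]
19. n4.live = -4  [A.acc - 28]
20. n8.off = 20  [S₁.fin + 25]
21. n8.mk = false  [S₁.fin > -5]
22. n9.wid = "uw"  ["uw"]
23. n9.sig = 27  [A.off + 7]
24. n9.pre = true  [true]
25. n10.cnt = 18  [terminal]
26. n11.env = -5  [terminal]
27. n9.val = "kuw"  ["k" ++ B.wid]
28. n12.wid = 15  [A.off - 5]
29. n13.cnt = 25  [terminal]
30. n14.cnt = 16  [terminal]
31. n12.depth = 8  [b₁.cnt * -2 + 40]
32. n8.acc = 24  [D.depth + 16]
33. n8.sig = "qkuw"  ["q" ++ B.val]
34. n0.fin = 7  [A₀.acc + 4]
35. n0.live = 20  [S₁.fin * -2 + 10]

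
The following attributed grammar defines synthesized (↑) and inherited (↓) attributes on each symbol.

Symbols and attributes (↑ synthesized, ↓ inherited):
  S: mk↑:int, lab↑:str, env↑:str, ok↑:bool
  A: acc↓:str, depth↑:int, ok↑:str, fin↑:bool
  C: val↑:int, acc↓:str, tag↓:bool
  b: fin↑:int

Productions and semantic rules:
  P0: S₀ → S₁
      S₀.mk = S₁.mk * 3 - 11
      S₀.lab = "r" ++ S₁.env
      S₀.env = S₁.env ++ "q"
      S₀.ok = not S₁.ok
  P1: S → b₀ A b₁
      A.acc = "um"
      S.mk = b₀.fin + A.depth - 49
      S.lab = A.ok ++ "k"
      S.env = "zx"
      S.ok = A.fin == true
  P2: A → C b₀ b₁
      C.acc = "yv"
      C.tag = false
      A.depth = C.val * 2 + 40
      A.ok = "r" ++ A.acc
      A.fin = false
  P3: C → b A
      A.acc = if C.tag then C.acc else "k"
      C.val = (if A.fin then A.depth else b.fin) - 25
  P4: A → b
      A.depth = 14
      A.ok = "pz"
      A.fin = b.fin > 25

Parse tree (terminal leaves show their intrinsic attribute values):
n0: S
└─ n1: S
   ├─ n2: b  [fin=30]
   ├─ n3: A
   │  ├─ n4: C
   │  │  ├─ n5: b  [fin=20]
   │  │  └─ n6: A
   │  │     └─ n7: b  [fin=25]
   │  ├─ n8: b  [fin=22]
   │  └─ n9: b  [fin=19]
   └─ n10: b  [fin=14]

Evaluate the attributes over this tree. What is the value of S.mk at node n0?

22

1. n2.fin = 30  [terminal]
2. n3.acc = "um"  ["um"]
3. n4.acc = "yv"  ["yv"]
4. n4.tag = false  [false]
5. n5.fin = 20  [terminal]
6. n6.acc = "k"  [if C.tag then C.acc else "k"]
7. n7.fin = 25  [terminal]
8. n6.depth = 14  [14]
9. n6.ok = "pz"  ["pz"]
10. n6.fin = false  [b.fin > 25]
11. n4.val = -5  [(if A.fin then A.depth else b.fin) - 25]
12. n8.fin = 22  [terminal]
13. n9.fin = 19  [terminal]
14. n3.depth = 30  [C.val * 2 + 40]
15. n3.ok = "rum"  ["r" ++ A.acc]
16. n3.fin = false  [false]
17. n10.fin = 14  [terminal]
18. n1.mk = 11  [b₀.fin + A.depth - 49]
19. n1.lab = "rumk"  [A.ok ++ "k"]
20. n1.env = "zx"  ["zx"]
21. n1.ok = false  [A.fin == true]
22. n0.mk = 22  [S₁.mk * 3 - 11]
23. n0.lab = "rzx"  ["r" ++ S₁.env]
24. n0.env = "zxq"  [S₁.env ++ "q"]
25. n0.ok = true  [not S₁.ok]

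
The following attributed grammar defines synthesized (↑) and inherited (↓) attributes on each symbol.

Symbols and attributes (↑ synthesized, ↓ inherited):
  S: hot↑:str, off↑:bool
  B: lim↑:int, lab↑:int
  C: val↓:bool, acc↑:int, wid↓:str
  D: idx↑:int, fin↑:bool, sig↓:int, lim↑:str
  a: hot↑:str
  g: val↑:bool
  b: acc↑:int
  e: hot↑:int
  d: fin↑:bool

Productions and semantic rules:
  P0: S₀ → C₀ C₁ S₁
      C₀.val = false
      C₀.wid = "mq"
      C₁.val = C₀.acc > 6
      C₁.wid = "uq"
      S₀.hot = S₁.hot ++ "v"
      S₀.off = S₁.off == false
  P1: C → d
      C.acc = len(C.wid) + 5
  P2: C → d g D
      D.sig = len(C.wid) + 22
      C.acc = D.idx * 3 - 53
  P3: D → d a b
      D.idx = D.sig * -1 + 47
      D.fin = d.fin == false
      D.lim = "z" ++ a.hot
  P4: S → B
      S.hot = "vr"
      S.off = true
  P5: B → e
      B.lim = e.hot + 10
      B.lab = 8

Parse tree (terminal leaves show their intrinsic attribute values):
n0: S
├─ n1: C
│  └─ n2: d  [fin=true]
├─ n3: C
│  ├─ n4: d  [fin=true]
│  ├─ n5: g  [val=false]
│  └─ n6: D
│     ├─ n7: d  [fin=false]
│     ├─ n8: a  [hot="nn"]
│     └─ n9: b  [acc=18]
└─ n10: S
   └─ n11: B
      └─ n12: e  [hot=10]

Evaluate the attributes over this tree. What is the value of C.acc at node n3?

16

1. n1.val = false  [false]
2. n1.wid = "mq"  ["mq"]
3. n2.fin = true  [terminal]
4. n1.acc = 7  [len(C.wid) + 5]
5. n3.val = true  [C₀.acc > 6]
6. n3.wid = "uq"  ["uq"]
7. n4.fin = true  [terminal]
8. n5.val = false  [terminal]
9. n6.sig = 24  [len(C.wid) + 22]
10. n7.fin = false  [terminal]
11. n8.hot = "nn"  [terminal]
12. n9.acc = 18  [terminal]
13. n6.idx = 23  [D.sig * -1 + 47]
14. n6.fin = true  [d.fin == false]
15. n6.lim = "znn"  ["z" ++ a.hot]
16. n3.acc = 16  [D.idx * 3 - 53]
17. n12.hot = 10  [terminal]
18. n11.lim = 20  [e.hot + 10]
19. n11.lab = 8  [8]
20. n10.hot = "vr"  ["vr"]
21. n10.off = true  [true]
22. n0.hot = "vrv"  [S₁.hot ++ "v"]
23. n0.off = false  [S₁.off == false]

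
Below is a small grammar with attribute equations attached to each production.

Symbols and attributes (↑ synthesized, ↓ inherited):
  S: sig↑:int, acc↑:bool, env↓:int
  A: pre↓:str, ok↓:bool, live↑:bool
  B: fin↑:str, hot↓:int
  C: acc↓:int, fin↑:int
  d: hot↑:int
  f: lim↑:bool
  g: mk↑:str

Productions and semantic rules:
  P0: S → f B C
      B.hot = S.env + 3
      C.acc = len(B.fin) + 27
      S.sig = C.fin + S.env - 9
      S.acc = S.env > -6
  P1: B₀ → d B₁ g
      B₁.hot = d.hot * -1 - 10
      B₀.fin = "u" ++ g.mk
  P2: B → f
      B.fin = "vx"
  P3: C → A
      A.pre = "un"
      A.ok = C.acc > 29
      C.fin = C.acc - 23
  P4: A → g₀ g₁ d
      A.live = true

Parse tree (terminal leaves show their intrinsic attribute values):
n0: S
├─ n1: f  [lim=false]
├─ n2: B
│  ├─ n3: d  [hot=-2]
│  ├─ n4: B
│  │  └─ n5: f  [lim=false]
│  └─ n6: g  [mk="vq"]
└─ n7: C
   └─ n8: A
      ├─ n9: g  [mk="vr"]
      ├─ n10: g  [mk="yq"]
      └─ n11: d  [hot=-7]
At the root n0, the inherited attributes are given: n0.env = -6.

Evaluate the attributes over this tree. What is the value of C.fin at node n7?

7

1. n0.env = -6  [given at root]
2. n1.lim = false  [terminal]
3. n2.hot = -3  [S.env + 3]
4. n3.hot = -2  [terminal]
5. n4.hot = -8  [d.hot * -1 - 10]
6. n5.lim = false  [terminal]
7. n4.fin = "vx"  ["vx"]
8. n6.mk = "vq"  [terminal]
9. n2.fin = "uvq"  ["u" ++ g.mk]
10. n7.acc = 30  [len(B.fin) + 27]
11. n8.pre = "un"  ["un"]
12. n8.ok = true  [C.acc > 29]
13. n9.mk = "vr"  [terminal]
14. n10.mk = "yq"  [terminal]
15. n11.hot = -7  [terminal]
16. n8.live = true  [true]
17. n7.fin = 7  [C.acc - 23]
18. n0.sig = -8  [C.fin + S.env - 9]
19. n0.acc = false  [S.env > -6]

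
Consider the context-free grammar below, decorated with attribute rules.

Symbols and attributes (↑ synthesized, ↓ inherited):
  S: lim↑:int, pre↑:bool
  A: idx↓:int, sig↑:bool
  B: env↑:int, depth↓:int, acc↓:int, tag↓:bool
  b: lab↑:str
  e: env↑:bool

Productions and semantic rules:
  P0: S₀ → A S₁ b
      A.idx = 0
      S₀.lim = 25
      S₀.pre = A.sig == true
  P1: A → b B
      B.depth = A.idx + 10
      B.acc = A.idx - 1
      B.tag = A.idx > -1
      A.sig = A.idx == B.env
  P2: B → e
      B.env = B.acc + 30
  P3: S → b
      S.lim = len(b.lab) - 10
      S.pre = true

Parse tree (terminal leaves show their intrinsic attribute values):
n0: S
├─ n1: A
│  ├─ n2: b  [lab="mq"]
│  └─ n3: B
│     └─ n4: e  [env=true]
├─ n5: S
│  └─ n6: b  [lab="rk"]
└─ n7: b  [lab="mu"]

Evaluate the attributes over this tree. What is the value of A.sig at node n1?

false

1. n1.idx = 0  [0]
2. n2.lab = "mq"  [terminal]
3. n3.depth = 10  [A.idx + 10]
4. n3.acc = -1  [A.idx - 1]
5. n3.tag = true  [A.idx > -1]
6. n4.env = true  [terminal]
7. n3.env = 29  [B.acc + 30]
8. n1.sig = false  [A.idx == B.env]
9. n6.lab = "rk"  [terminal]
10. n5.lim = -8  [len(b.lab) - 10]
11. n5.pre = true  [true]
12. n7.lab = "mu"  [terminal]
13. n0.lim = 25  [25]
14. n0.pre = false  [A.sig == true]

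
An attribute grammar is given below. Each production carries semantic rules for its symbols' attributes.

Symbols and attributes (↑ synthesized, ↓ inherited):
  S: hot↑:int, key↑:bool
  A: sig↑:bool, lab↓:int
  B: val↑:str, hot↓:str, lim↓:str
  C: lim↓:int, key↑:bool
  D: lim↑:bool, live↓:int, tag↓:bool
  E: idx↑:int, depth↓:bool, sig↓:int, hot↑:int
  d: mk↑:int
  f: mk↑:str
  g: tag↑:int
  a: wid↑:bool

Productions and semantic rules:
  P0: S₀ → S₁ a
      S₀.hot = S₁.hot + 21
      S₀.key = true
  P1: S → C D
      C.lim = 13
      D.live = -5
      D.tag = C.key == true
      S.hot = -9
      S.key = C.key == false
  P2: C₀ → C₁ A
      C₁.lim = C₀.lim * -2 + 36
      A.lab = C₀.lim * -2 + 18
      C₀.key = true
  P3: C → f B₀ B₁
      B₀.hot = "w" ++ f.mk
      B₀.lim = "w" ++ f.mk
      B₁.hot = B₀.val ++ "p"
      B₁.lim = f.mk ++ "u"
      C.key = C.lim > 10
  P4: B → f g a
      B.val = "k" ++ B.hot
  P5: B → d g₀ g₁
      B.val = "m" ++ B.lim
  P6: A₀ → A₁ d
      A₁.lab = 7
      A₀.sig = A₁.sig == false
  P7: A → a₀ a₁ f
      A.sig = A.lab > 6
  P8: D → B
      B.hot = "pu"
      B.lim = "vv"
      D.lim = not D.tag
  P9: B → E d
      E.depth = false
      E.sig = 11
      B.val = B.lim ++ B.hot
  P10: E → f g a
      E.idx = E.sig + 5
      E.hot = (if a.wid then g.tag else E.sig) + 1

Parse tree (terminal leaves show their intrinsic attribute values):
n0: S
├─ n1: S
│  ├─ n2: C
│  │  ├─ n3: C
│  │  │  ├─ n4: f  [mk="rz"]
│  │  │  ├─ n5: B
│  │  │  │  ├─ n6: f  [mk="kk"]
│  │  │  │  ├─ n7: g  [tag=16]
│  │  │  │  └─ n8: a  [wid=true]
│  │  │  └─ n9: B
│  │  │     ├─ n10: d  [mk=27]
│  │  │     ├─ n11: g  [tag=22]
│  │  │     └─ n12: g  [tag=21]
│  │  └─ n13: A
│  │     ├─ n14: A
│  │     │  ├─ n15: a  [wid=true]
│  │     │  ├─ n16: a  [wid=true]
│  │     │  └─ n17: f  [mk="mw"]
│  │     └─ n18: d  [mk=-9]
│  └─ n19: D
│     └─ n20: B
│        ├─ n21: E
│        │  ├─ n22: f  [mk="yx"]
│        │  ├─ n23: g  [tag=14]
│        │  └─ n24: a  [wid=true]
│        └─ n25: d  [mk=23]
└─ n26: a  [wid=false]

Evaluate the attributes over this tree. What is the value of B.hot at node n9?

1. n2.lim = 13  [13]
2. n3.lim = 10  [C₀.lim * -2 + 36]
3. n4.mk = "rz"  [terminal]
4. n5.hot = "wrz"  ["w" ++ f.mk]
5. n5.lim = "wrz"  ["w" ++ f.mk]
6. n6.mk = "kk"  [terminal]
7. n7.tag = 16  [terminal]
8. n8.wid = true  [terminal]
9. n5.val = "kwrz"  ["k" ++ B.hot]
10. n9.hot = "kwrzp"  [B₀.val ++ "p"]
11. n9.lim = "rzu"  [f.mk ++ "u"]
12. n10.mk = 27  [terminal]
13. n11.tag = 22  [terminal]
14. n12.tag = 21  [terminal]
15. n9.val = "mrzu"  ["m" ++ B.lim]
16. n3.key = false  [C.lim > 10]
17. n13.lab = -8  [C₀.lim * -2 + 18]
18. n14.lab = 7  [7]
19. n15.wid = true  [terminal]
20. n16.wid = true  [terminal]
21. n17.mk = "mw"  [terminal]
22. n14.sig = true  [A.lab > 6]
23. n18.mk = -9  [terminal]
24. n13.sig = false  [A₁.sig == false]
25. n2.key = true  [true]
26. n19.live = -5  [-5]
27. n19.tag = true  [C.key == true]
28. n20.hot = "pu"  ["pu"]
29. n20.lim = "vv"  ["vv"]
30. n21.depth = false  [false]
31. n21.sig = 11  [11]
32. n22.mk = "yx"  [terminal]
33. n23.tag = 14  [terminal]
34. n24.wid = true  [terminal]
35. n21.idx = 16  [E.sig + 5]
36. n21.hot = 15  [(if a.wid then g.tag else E.sig) + 1]
37. n25.mk = 23  [terminal]
38. n20.val = "vvpu"  [B.lim ++ B.hot]
39. n19.lim = false  [not D.tag]
40. n1.hot = -9  [-9]
41. n1.key = false  [C.key == false]
42. n26.wid = false  [terminal]
43. n0.hot = 12  [S₁.hot + 21]
44. n0.key = true  [true]

"kwrzp"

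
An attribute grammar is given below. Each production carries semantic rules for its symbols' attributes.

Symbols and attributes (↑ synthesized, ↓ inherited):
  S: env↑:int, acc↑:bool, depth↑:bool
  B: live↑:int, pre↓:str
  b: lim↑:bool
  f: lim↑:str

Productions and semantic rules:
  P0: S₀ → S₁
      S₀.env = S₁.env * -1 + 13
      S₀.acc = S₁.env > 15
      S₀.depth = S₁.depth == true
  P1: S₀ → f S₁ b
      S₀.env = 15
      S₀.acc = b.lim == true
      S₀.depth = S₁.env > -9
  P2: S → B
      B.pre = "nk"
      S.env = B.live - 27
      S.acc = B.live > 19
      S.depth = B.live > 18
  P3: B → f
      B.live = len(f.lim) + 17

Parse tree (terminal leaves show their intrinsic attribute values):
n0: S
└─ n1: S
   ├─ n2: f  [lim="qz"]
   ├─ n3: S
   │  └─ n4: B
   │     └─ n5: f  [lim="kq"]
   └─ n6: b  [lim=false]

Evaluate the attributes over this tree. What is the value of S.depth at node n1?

true

1. n2.lim = "qz"  [terminal]
2. n4.pre = "nk"  ["nk"]
3. n5.lim = "kq"  [terminal]
4. n4.live = 19  [len(f.lim) + 17]
5. n3.env = -8  [B.live - 27]
6. n3.acc = false  [B.live > 19]
7. n3.depth = true  [B.live > 18]
8. n6.lim = false  [terminal]
9. n1.env = 15  [15]
10. n1.acc = false  [b.lim == true]
11. n1.depth = true  [S₁.env > -9]
12. n0.env = -2  [S₁.env * -1 + 13]
13. n0.acc = false  [S₁.env > 15]
14. n0.depth = true  [S₁.depth == true]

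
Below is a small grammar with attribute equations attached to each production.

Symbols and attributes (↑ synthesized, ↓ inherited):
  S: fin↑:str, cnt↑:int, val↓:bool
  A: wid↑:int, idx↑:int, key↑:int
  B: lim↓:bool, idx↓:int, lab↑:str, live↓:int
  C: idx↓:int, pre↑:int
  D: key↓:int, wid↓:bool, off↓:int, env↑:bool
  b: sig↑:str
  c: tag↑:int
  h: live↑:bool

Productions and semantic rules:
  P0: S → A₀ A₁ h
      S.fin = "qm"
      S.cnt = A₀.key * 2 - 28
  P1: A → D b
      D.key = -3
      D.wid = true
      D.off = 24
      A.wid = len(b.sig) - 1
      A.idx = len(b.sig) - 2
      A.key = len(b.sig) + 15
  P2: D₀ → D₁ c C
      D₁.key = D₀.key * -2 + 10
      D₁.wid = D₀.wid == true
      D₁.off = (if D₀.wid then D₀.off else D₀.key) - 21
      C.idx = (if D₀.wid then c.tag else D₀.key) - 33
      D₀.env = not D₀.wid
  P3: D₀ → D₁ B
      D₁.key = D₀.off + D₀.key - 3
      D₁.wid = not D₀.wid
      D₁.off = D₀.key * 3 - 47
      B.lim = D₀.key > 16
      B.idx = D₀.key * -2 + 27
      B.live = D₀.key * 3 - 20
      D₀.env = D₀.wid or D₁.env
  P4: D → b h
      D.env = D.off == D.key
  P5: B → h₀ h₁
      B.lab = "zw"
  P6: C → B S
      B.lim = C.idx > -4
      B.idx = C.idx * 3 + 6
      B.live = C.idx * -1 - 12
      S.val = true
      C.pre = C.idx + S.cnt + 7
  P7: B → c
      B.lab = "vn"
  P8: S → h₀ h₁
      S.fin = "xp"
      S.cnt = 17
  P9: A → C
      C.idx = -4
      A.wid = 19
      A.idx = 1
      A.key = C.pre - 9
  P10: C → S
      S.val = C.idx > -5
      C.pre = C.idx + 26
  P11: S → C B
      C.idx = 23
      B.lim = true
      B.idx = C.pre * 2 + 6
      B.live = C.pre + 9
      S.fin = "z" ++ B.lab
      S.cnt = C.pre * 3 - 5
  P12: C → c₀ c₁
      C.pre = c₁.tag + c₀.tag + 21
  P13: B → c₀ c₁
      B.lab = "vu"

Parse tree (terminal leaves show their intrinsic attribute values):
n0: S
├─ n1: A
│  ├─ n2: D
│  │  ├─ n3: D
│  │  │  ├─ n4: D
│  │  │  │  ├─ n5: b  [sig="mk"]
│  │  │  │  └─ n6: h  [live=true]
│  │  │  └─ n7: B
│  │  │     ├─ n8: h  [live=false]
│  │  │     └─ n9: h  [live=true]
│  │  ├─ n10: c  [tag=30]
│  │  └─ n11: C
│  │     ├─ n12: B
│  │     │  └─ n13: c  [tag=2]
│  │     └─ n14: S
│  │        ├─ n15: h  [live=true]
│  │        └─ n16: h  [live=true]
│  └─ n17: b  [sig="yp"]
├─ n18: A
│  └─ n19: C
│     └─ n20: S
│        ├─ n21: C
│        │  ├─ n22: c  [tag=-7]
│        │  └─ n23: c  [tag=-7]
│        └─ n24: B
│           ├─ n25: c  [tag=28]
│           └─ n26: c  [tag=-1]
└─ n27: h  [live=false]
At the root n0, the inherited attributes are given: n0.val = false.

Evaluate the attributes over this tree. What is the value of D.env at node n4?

false

1. n0.val = false  [given at root]
2. n2.key = -3  [-3]
3. n2.wid = true  [true]
4. n2.off = 24  [24]
5. n3.key = 16  [D₀.key * -2 + 10]
6. n3.wid = true  [D₀.wid == true]
7. n3.off = 3  [(if D₀.wid then D₀.off else D₀.key) - 21]
8. n4.key = 16  [D₀.off + D₀.key - 3]
9. n4.wid = false  [not D₀.wid]
10. n4.off = 1  [D₀.key * 3 - 47]
11. n5.sig = "mk"  [terminal]
12. n6.live = true  [terminal]
13. n4.env = false  [D.off == D.key]
14. n7.lim = false  [D₀.key > 16]
15. n7.idx = -5  [D₀.key * -2 + 27]
16. n7.live = 28  [D₀.key * 3 - 20]
17. n8.live = false  [terminal]
18. n9.live = true  [terminal]
19. n7.lab = "zw"  ["zw"]
20. n3.env = true  [D₀.wid or D₁.env]
21. n10.tag = 30  [terminal]
22. n11.idx = -3  [(if D₀.wid then c.tag else D₀.key) - 33]
23. n12.lim = true  [C.idx > -4]
24. n12.idx = -3  [C.idx * 3 + 6]
25. n12.live = -9  [C.idx * -1 - 12]
26. n13.tag = 2  [terminal]
27. n12.lab = "vn"  ["vn"]
28. n14.val = true  [true]
29. n15.live = true  [terminal]
30. n16.live = true  [terminal]
31. n14.fin = "xp"  ["xp"]
32. n14.cnt = 17  [17]
33. n11.pre = 21  [C.idx + S.cnt + 7]
34. n2.env = false  [not D₀.wid]
35. n17.sig = "yp"  [terminal]
36. n1.wid = 1  [len(b.sig) - 1]
37. n1.idx = 0  [len(b.sig) - 2]
38. n1.key = 17  [len(b.sig) + 15]
39. n19.idx = -4  [-4]
40. n20.val = true  [C.idx > -5]
41. n21.idx = 23  [23]
42. n22.tag = -7  [terminal]
43. n23.tag = -7  [terminal]
44. n21.pre = 7  [c₁.tag + c₀.tag + 21]
45. n24.lim = true  [true]
46. n24.idx = 20  [C.pre * 2 + 6]
47. n24.live = 16  [C.pre + 9]
48. n25.tag = 28  [terminal]
49. n26.tag = -1  [terminal]
50. n24.lab = "vu"  ["vu"]
51. n20.fin = "zvu"  ["z" ++ B.lab]
52. n20.cnt = 16  [C.pre * 3 - 5]
53. n19.pre = 22  [C.idx + 26]
54. n18.wid = 19  [19]
55. n18.idx = 1  [1]
56. n18.key = 13  [C.pre - 9]
57. n27.live = false  [terminal]
58. n0.fin = "qm"  ["qm"]
59. n0.cnt = 6  [A₀.key * 2 - 28]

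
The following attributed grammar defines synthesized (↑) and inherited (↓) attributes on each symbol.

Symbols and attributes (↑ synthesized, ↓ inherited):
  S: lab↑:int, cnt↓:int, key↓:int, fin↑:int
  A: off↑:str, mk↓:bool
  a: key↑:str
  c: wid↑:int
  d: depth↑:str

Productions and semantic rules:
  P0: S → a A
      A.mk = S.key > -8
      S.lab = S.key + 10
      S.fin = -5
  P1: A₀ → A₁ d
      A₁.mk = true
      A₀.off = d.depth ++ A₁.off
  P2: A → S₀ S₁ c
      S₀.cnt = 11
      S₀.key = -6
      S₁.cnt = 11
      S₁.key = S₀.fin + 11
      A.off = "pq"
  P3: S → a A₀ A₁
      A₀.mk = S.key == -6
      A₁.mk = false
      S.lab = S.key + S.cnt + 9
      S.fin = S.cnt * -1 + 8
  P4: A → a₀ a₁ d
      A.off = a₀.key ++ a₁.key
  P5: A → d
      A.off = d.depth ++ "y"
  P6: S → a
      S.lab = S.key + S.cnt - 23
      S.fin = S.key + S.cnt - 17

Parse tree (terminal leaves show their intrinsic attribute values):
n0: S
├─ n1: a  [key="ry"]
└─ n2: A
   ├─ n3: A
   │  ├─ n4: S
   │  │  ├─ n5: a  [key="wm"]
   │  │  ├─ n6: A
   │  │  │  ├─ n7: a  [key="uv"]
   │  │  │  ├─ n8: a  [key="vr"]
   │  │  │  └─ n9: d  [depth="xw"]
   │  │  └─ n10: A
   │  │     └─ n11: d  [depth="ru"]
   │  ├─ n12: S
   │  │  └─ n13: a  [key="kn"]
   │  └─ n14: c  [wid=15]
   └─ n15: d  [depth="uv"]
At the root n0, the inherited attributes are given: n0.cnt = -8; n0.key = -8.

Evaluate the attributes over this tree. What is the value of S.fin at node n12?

1. n0.cnt = -8  [given at root]
2. n0.key = -8  [given at root]
3. n1.key = "ry"  [terminal]
4. n2.mk = false  [S.key > -8]
5. n3.mk = true  [true]
6. n4.cnt = 11  [11]
7. n4.key = -6  [-6]
8. n5.key = "wm"  [terminal]
9. n6.mk = true  [S.key == -6]
10. n7.key = "uv"  [terminal]
11. n8.key = "vr"  [terminal]
12. n9.depth = "xw"  [terminal]
13. n6.off = "uvvr"  [a₀.key ++ a₁.key]
14. n10.mk = false  [false]
15. n11.depth = "ru"  [terminal]
16. n10.off = "ruy"  [d.depth ++ "y"]
17. n4.lab = 14  [S.key + S.cnt + 9]
18. n4.fin = -3  [S.cnt * -1 + 8]
19. n12.cnt = 11  [11]
20. n12.key = 8  [S₀.fin + 11]
21. n13.key = "kn"  [terminal]
22. n12.lab = -4  [S.key + S.cnt - 23]
23. n12.fin = 2  [S.key + S.cnt - 17]
24. n14.wid = 15  [terminal]
25. n3.off = "pq"  ["pq"]
26. n15.depth = "uv"  [terminal]
27. n2.off = "uvpq"  [d.depth ++ A₁.off]
28. n0.lab = 2  [S.key + 10]
29. n0.fin = -5  [-5]

2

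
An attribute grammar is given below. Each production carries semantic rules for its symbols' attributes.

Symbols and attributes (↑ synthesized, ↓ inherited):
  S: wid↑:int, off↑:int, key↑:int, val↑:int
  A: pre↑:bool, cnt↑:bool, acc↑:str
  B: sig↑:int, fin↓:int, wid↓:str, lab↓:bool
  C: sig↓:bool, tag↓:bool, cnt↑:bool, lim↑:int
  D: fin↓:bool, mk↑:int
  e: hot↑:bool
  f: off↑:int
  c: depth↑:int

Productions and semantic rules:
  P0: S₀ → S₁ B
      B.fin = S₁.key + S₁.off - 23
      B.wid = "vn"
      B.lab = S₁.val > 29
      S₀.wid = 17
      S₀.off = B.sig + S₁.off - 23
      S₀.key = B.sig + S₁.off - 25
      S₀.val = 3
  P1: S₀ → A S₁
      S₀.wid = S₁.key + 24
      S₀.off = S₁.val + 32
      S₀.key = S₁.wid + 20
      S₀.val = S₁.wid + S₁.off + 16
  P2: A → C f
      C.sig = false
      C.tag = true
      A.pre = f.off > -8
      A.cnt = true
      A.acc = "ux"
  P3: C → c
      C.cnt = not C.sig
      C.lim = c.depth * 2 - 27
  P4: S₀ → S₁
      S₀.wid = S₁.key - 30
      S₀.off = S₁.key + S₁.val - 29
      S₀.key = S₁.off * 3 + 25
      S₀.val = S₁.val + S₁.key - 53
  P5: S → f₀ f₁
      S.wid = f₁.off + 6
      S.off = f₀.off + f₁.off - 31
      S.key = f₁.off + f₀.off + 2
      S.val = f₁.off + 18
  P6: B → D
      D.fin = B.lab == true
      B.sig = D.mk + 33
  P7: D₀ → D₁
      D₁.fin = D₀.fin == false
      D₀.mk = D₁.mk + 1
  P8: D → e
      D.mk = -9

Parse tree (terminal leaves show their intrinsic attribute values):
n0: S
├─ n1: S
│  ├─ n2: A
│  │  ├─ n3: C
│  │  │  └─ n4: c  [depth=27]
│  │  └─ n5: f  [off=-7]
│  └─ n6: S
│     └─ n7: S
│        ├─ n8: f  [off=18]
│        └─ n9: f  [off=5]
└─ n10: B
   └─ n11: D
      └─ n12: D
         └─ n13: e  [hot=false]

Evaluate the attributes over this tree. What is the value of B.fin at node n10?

19

1. n3.sig = false  [false]
2. n3.tag = true  [true]
3. n4.depth = 27  [terminal]
4. n3.cnt = true  [not C.sig]
5. n3.lim = 27  [c.depth * 2 - 27]
6. n5.off = -7  [terminal]
7. n2.pre = true  [f.off > -8]
8. n2.cnt = true  [true]
9. n2.acc = "ux"  ["ux"]
10. n8.off = 18  [terminal]
11. n9.off = 5  [terminal]
12. n7.wid = 11  [f₁.off + 6]
13. n7.off = -8  [f₀.off + f₁.off - 31]
14. n7.key = 25  [f₁.off + f₀.off + 2]
15. n7.val = 23  [f₁.off + 18]
16. n6.wid = -5  [S₁.key - 30]
17. n6.off = 19  [S₁.key + S₁.val - 29]
18. n6.key = 1  [S₁.off * 3 + 25]
19. n6.val = -5  [S₁.val + S₁.key - 53]
20. n1.wid = 25  [S₁.key + 24]
21. n1.off = 27  [S₁.val + 32]
22. n1.key = 15  [S₁.wid + 20]
23. n1.val = 30  [S₁.wid + S₁.off + 16]
24. n10.fin = 19  [S₁.key + S₁.off - 23]
25. n10.wid = "vn"  ["vn"]
26. n10.lab = true  [S₁.val > 29]
27. n11.fin = true  [B.lab == true]
28. n12.fin = false  [D₀.fin == false]
29. n13.hot = false  [terminal]
30. n12.mk = -9  [-9]
31. n11.mk = -8  [D₁.mk + 1]
32. n10.sig = 25  [D.mk + 33]
33. n0.wid = 17  [17]
34. n0.off = 29  [B.sig + S₁.off - 23]
35. n0.key = 27  [B.sig + S₁.off - 25]
36. n0.val = 3  [3]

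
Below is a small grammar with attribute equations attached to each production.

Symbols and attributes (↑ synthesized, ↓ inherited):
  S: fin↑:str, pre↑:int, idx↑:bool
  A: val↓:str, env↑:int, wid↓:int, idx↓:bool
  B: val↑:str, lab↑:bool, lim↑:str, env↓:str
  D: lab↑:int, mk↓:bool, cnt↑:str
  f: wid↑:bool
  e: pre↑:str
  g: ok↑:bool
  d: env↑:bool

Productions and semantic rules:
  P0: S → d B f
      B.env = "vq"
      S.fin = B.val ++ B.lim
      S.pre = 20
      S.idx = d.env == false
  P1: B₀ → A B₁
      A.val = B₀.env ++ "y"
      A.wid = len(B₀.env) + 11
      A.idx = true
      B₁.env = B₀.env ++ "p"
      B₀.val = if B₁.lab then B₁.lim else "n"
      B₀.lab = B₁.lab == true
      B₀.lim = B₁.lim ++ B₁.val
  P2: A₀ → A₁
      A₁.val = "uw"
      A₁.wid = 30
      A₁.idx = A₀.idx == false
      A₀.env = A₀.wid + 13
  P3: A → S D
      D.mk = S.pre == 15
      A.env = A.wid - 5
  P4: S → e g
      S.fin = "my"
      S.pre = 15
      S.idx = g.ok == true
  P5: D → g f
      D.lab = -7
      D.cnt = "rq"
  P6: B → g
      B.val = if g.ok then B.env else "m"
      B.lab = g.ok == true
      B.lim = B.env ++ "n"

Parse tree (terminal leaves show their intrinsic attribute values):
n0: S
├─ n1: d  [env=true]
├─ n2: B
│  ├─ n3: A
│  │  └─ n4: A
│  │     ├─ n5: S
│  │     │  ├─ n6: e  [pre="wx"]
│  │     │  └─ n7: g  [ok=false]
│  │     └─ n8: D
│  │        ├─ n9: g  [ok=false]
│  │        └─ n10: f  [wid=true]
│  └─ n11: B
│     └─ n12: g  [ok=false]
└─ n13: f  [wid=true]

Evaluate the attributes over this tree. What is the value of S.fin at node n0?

"nvqpnm"

1. n1.env = true  [terminal]
2. n2.env = "vq"  ["vq"]
3. n3.val = "vqy"  [B₀.env ++ "y"]
4. n3.wid = 13  [len(B₀.env) + 11]
5. n3.idx = true  [true]
6. n4.val = "uw"  ["uw"]
7. n4.wid = 30  [30]
8. n4.idx = false  [A₀.idx == false]
9. n6.pre = "wx"  [terminal]
10. n7.ok = false  [terminal]
11. n5.fin = "my"  ["my"]
12. n5.pre = 15  [15]
13. n5.idx = false  [g.ok == true]
14. n8.mk = true  [S.pre == 15]
15. n9.ok = false  [terminal]
16. n10.wid = true  [terminal]
17. n8.lab = -7  [-7]
18. n8.cnt = "rq"  ["rq"]
19. n4.env = 25  [A.wid - 5]
20. n3.env = 26  [A₀.wid + 13]
21. n11.env = "vqp"  [B₀.env ++ "p"]
22. n12.ok = false  [terminal]
23. n11.val = "m"  [if g.ok then B.env else "m"]
24. n11.lab = false  [g.ok == true]
25. n11.lim = "vqpn"  [B.env ++ "n"]
26. n2.val = "n"  [if B₁.lab then B₁.lim else "n"]
27. n2.lab = false  [B₁.lab == true]
28. n2.lim = "vqpnm"  [B₁.lim ++ B₁.val]
29. n13.wid = true  [terminal]
30. n0.fin = "nvqpnm"  [B.val ++ B.lim]
31. n0.pre = 20  [20]
32. n0.idx = false  [d.env == false]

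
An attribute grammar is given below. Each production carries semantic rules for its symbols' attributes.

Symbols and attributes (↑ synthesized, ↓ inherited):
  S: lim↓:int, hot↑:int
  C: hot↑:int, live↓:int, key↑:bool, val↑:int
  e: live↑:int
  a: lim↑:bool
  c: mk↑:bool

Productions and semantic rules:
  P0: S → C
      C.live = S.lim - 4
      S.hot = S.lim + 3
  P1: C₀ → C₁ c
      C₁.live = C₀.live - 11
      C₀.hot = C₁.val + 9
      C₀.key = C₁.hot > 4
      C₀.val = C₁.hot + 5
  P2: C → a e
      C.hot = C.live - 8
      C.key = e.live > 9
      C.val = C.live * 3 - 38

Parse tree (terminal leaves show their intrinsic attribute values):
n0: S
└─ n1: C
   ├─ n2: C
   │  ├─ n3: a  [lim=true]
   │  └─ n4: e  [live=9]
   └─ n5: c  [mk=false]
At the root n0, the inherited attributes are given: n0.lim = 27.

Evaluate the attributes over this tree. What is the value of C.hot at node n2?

1. n0.lim = 27  [given at root]
2. n1.live = 23  [S.lim - 4]
3. n2.live = 12  [C₀.live - 11]
4. n3.lim = true  [terminal]
5. n4.live = 9  [terminal]
6. n2.hot = 4  [C.live - 8]
7. n2.key = false  [e.live > 9]
8. n2.val = -2  [C.live * 3 - 38]
9. n5.mk = false  [terminal]
10. n1.hot = 7  [C₁.val + 9]
11. n1.key = false  [C₁.hot > 4]
12. n1.val = 9  [C₁.hot + 5]
13. n0.hot = 30  [S.lim + 3]

4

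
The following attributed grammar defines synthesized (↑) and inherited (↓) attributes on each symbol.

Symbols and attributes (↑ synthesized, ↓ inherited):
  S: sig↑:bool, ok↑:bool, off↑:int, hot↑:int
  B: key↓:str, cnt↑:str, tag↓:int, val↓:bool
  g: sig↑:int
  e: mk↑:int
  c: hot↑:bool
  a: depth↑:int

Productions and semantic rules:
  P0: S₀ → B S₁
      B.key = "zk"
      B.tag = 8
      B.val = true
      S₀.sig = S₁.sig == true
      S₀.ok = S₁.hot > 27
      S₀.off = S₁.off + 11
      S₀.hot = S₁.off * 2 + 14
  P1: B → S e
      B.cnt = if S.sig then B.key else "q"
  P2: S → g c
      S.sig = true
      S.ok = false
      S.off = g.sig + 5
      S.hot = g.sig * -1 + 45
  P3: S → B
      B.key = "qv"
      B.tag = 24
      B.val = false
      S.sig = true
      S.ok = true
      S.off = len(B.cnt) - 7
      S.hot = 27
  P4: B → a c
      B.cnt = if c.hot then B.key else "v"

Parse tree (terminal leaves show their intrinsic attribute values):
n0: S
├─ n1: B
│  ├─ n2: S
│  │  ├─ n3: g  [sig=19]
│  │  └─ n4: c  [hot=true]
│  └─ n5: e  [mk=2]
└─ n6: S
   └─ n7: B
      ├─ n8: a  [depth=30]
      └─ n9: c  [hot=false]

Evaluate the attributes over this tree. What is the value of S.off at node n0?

5

1. n1.key = "zk"  ["zk"]
2. n1.tag = 8  [8]
3. n1.val = true  [true]
4. n3.sig = 19  [terminal]
5. n4.hot = true  [terminal]
6. n2.sig = true  [true]
7. n2.ok = false  [false]
8. n2.off = 24  [g.sig + 5]
9. n2.hot = 26  [g.sig * -1 + 45]
10. n5.mk = 2  [terminal]
11. n1.cnt = "zk"  [if S.sig then B.key else "q"]
12. n7.key = "qv"  ["qv"]
13. n7.tag = 24  [24]
14. n7.val = false  [false]
15. n8.depth = 30  [terminal]
16. n9.hot = false  [terminal]
17. n7.cnt = "v"  [if c.hot then B.key else "v"]
18. n6.sig = true  [true]
19. n6.ok = true  [true]
20. n6.off = -6  [len(B.cnt) - 7]
21. n6.hot = 27  [27]
22. n0.sig = true  [S₁.sig == true]
23. n0.ok = false  [S₁.hot > 27]
24. n0.off = 5  [S₁.off + 11]
25. n0.hot = 2  [S₁.off * 2 + 14]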